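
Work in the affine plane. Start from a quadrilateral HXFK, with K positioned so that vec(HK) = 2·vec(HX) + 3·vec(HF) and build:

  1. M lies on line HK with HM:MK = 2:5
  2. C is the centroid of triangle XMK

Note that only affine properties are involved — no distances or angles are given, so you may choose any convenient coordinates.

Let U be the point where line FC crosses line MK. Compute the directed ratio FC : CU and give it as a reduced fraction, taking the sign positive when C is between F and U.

Choose coordinates H = (0, 0), X = (1, 0), F = (0, 1), K = (2, 3).
1. M lies on line HK with HM:MK = 2:5 ⇒ M = (4/7, 6/7)
2. C is the centroid of triangle XMK ⇒ C = (25/21, 9/7)
line FC meets MK at U = (50/63, 25/21)
C = F + t·(U−F) with t = 3/2, so FC:CU = 3/2:-1/2

FC:CU = -3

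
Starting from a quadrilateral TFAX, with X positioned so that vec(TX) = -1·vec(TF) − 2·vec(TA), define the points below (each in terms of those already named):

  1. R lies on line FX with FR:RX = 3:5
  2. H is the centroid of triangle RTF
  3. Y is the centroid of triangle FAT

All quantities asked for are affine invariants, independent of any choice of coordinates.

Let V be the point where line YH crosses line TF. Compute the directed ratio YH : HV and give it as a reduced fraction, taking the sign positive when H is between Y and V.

YH:HV = -7/3

Assign T = (0, 0), F = (1, 0), A = (0, 1), X = (-1, -2) — the answer is frame-independent, so this choice is without loss of generality.
1. R lies on line FX with FR:RX = 3:5 ⇒ R = (1/4, -3/4)
2. H is the centroid of triangle RTF ⇒ H = (5/12, -1/4)
3. Y is the centroid of triangle FAT ⇒ Y = (1/3, 1/3)
line YH meets TF at V = (8/21, 0)
H = Y + t·(V−Y) with t = 7/4, so YH:HV = 7/4:-3/4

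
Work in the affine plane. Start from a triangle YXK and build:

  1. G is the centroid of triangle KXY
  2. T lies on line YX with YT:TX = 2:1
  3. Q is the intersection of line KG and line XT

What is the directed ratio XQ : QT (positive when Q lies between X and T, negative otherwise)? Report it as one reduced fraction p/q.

Assign Y = (0, 0), X = (1, 0), K = (0, 1) — the answer is frame-independent, so this choice is without loss of generality.
1. G is the centroid of triangle KXY ⇒ G = (1/3, 1/3)
2. T lies on line YX with YT:TX = 2:1 ⇒ T = (2/3, 0)
3. Q is the intersection of line KG and line XT ⇒ Q = (1/2, 0)
Q = X + t·(T−X) with t = 3/2, so XQ:QT = t:(1−t) = 3/2:-1/2

XQ:QT = -3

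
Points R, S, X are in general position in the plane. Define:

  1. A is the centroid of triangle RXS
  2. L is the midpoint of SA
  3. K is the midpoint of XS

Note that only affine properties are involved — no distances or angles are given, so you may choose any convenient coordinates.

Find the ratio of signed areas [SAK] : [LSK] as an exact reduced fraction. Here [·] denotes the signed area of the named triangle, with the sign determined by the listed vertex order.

[SAK]:[LSK] = -2

Set R = (0, 0), S = (1, 0), X = (0, 1); any affine frame gives the same invariant.
1. A is the centroid of triangle RXS ⇒ A = (1/3, 1/3)
2. L is the midpoint of SA ⇒ L = (2/3, 1/6)
3. K is the midpoint of XS ⇒ K = (1/2, 1/2)
2·[SAK] = -1/6, 2·[LSK] = 1/12
[SAK]:[LSK] = -1/6:1/12 = -2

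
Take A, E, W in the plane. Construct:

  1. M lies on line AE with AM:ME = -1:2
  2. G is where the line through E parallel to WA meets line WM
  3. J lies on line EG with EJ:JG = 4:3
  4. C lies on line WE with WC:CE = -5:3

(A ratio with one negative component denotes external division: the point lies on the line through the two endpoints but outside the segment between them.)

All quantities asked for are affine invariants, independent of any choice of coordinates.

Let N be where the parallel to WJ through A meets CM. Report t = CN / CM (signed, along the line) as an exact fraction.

Assign A = (0, 0), E = (1, 0), W = (0, 1) — the answer is frame-independent, so this choice is without loss of generality.
1. M lies on line AE with AM:ME = -1:2 ⇒ M = (-1, 0)
2. G is where the line through E parallel to WA meets line WM ⇒ G = (1, 2)
3. J lies on line EG with EJ:JG = 4:3 ⇒ J = (1, 8/7)
4. C lies on line WE with WC:CE = -5:3 ⇒ C = (5/2, -3/2)
through A parallel to WJ: direction (1, 1/7); meets CM at N = (-3/4, -3/28)
N = C + t·(M−C) with t = 13/14

t = 13/14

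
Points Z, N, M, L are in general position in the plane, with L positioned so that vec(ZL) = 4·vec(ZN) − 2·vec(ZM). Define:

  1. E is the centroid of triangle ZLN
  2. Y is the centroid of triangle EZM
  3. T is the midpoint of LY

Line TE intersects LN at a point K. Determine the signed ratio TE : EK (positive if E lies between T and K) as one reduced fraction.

Work in coordinates with Z = (0, 0), N = (1, 0), M = (0, 1), L = (4, -2).
1. E is the centroid of triangle ZLN ⇒ E = (5/3, -2/3)
2. Y is the centroid of triangle EZM ⇒ Y = (5/9, 1/9)
3. T is the midpoint of LY ⇒ T = (41/18, -17/18)
line TE meets LN at K = (19/7, -8/7)
E = T + t·(K−T) with t = -7/5, so TE:EK = -7/5:12/5

TE:EK = -7/12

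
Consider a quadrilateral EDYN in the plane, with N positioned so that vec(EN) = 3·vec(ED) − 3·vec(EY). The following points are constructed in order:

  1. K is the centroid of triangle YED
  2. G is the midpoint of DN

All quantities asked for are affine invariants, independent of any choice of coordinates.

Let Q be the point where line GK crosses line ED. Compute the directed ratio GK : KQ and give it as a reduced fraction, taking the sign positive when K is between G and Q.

GK:KQ = -11/2

Work in coordinates with E = (0, 0), D = (1, 0), Y = (0, 1), N = (3, -3).
1. K is the centroid of triangle YED ⇒ K = (1/3, 1/3)
2. G is the midpoint of DN ⇒ G = (2, -3/2)
line GK meets ED at Q = (7/11, 0)
K = G + t·(Q−G) with t = 11/9, so GK:KQ = 11/9:-2/9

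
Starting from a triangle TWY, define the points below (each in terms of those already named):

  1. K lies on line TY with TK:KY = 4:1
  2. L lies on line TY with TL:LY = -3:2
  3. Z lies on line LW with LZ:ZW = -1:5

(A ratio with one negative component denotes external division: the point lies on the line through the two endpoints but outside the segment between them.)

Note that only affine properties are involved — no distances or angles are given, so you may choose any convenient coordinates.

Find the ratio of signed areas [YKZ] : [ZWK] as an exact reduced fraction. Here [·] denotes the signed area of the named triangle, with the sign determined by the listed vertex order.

[YKZ]:[ZWK] = 1/55

Assign T = (0, 0), W = (1, 0), Y = (0, 1) — the answer is frame-independent, so this choice is without loss of generality.
1. K lies on line TY with TK:KY = 4:1 ⇒ K = (0, 4/5)
2. L lies on line TY with TL:LY = -3:2 ⇒ L = (0, 3)
3. Z lies on line LW with LZ:ZW = -1:5 ⇒ Z = (-1/4, 15/4)
2·[YKZ] = -1/20, 2·[ZWK] = -11/4
[YKZ]:[ZWK] = -1/20:-11/4 = 1/55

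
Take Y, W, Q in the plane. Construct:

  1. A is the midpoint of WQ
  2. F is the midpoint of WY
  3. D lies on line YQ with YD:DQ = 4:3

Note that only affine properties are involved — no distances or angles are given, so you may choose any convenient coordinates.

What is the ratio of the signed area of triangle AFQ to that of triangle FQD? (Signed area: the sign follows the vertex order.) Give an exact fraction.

[AFQ]:[FQD] = -7/6

Choose coordinates Y = (0, 0), W = (1, 0), Q = (0, 1).
1. A is the midpoint of WQ ⇒ A = (1/2, 1/2)
2. F is the midpoint of WY ⇒ F = (1/2, 0)
3. D lies on line YQ with YD:DQ = 4:3 ⇒ D = (0, 4/7)
2·[AFQ] = -1/4, 2·[FQD] = 3/14
[AFQ]:[FQD] = -1/4:3/14 = -7/6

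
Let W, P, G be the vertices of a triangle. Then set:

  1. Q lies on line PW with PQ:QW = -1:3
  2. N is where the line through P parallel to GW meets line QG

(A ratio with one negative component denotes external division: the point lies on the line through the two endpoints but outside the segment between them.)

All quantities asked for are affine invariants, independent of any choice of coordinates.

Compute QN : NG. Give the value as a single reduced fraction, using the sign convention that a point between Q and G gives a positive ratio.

QN:NG = 1/2

Choose coordinates W = (0, 0), P = (1, 0), G = (0, 1).
1. Q lies on line PW with PQ:QW = -1:3 ⇒ Q = (3/2, 0)
2. N is where the line through P parallel to GW meets line QG ⇒ N = (1, 1/3)
N = Q + t·(G−Q) with t = 1/3, so QN:NG = t:(1−t) = 1/3:2/3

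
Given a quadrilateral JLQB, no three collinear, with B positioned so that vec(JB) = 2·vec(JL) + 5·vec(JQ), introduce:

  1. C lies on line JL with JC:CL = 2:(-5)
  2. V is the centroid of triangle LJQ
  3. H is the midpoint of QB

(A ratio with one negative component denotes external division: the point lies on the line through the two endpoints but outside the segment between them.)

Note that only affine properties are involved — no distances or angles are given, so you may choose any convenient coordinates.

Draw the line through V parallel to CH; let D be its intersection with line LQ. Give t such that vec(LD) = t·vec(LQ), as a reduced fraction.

Assign J = (0, 0), L = (1, 0), Q = (0, 1), B = (2, 5) — the answer is frame-independent, so this choice is without loss of generality.
1. C lies on line JL with JC:CL = 2:(-5) ⇒ C = (-2/3, 0)
2. V is the centroid of triangle LJQ ⇒ V = (1/3, 1/3)
3. H is the midpoint of QB ⇒ H = (1, 3)
through V parallel to CH: direction (5/3, 3); meets LQ at D = (19/42, 23/42)
D = L + t·(Q−L) with t = 23/42

t = 23/42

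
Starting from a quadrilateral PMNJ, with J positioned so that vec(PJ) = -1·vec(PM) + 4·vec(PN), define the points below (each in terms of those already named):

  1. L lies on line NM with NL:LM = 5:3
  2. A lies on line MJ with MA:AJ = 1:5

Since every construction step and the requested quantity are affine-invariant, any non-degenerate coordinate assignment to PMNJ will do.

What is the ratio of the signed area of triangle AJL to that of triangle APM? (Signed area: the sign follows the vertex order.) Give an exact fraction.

Assign P = (0, 0), M = (1, 0), N = (0, 1), J = (-1, 4) — the answer is frame-independent, so this choice is without loss of generality.
1. L lies on line NM with NL:LM = 5:3 ⇒ L = (5/8, 3/8)
2. A lies on line MJ with MA:AJ = 1:5 ⇒ A = (2/3, 2/3)
2·[AJL] = 5/8, 2·[APM] = 2/3
[AJL]:[APM] = 5/8:2/3 = 15/16

[AJL]:[APM] = 15/16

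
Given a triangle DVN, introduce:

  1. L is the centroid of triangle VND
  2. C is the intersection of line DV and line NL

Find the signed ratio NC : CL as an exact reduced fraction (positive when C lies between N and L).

NC:CL = -3

Work in coordinates with D = (0, 0), V = (1, 0), N = (0, 1).
1. L is the centroid of triangle VND ⇒ L = (1/3, 1/3)
2. C is the intersection of line DV and line NL ⇒ C = (1/2, 0)
C = N + t·(L−N) with t = 3/2, so NC:CL = t:(1−t) = 3/2:-1/2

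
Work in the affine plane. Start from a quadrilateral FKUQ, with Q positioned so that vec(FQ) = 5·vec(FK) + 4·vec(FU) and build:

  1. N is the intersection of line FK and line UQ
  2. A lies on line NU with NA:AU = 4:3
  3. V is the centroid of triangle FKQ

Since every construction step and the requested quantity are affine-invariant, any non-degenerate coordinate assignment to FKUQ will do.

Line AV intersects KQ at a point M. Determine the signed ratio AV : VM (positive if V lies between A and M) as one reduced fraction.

Assign F = (0, 0), K = (1, 0), U = (0, 1), Q = (5, 4) — the answer is frame-independent, so this choice is without loss of generality.
1. N is the intersection of line FK and line UQ ⇒ N = (-5/3, 0)
2. A lies on line NU with NA:AU = 4:3 ⇒ A = (-5/7, 4/7)
3. V is the centroid of triangle FKQ ⇒ V = (2, 4/3)
line AV meets KQ at M = (101/41, 60/41)
V = A + t·(M−A) with t = 41/48, so AV:VM = 41/48:7/48

AV:VM = 41/7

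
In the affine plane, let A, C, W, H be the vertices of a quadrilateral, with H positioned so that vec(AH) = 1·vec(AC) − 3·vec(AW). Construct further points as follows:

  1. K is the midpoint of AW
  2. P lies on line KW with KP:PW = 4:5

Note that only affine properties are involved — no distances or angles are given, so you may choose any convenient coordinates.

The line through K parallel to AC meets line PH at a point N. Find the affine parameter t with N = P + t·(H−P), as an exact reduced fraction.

t = 4/67

Assign A = (0, 0), C = (1, 0), W = (0, 1), H = (1, -3) — the answer is frame-independent, so this choice is without loss of generality.
1. K is the midpoint of AW ⇒ K = (0, 1/2)
2. P lies on line KW with KP:PW = 4:5 ⇒ P = (0, 13/18)
through K parallel to AC: direction (1, 0); meets PH at N = (4/67, 1/2)
N = P + t·(H−P) with t = 4/67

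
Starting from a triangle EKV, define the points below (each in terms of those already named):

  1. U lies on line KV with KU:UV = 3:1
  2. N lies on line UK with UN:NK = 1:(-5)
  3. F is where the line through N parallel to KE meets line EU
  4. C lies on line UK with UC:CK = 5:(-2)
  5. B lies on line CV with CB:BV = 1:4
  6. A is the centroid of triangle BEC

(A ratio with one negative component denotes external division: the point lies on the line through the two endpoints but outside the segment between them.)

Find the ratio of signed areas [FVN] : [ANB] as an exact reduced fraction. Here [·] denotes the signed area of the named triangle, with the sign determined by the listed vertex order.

Assign E = (0, 0), K = (1, 0), V = (0, 1) — the answer is frame-independent, so this choice is without loss of generality.
1. U lies on line KV with KU:UV = 3:1 ⇒ U = (1/4, 3/4)
2. N lies on line UK with UN:NK = 1:(-5) ⇒ N = (1/16, 15/16)
3. F is where the line through N parallel to KE meets line EU ⇒ F = (5/16, 15/16)
4. C lies on line UK with UC:CK = 5:(-2) ⇒ C = (3/2, -1/2)
5. B lies on line CV with CB:BV = 1:4 ⇒ B = (6/5, -1/5)
6. A is the centroid of triangle BEC ⇒ A = (9/10, -7/30)
2·[FVN] = 1/64, 2·[ANB] = -91/240
[FVN]:[ANB] = 1/64:-91/240 = -15/364

[FVN]:[ANB] = -15/364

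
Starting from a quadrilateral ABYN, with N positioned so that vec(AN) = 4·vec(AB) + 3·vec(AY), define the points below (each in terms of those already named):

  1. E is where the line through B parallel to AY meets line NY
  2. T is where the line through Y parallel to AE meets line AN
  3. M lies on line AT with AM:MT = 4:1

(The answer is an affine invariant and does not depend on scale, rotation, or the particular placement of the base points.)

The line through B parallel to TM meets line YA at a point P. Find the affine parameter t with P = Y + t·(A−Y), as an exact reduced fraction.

Set A = (0, 0), B = (1, 0), Y = (0, 1), N = (4, 3); any affine frame gives the same invariant.
1. E is where the line through B parallel to AY meets line NY ⇒ E = (1, 3/2)
2. T is where the line through Y parallel to AE meets line AN ⇒ T = (-4/3, -1)
3. M lies on line AT with AM:MT = 4:1 ⇒ M = (-16/15, -4/5)
through B parallel to TM: direction (4/15, 1/5); meets YA at P = (0, -3/4)
P = Y + t·(A−Y) with t = 7/4

t = 7/4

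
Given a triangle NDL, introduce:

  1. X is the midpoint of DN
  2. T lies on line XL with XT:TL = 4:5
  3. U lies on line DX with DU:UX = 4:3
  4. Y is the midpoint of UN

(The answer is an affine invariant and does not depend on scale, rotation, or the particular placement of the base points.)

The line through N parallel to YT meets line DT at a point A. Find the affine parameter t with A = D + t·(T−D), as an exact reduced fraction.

t = 14/9

Work in coordinates with N = (0, 0), D = (1, 0), L = (0, 1).
1. X is the midpoint of DN ⇒ X = (1/2, 0)
2. T lies on line XL with XT:TL = 4:5 ⇒ T = (5/18, 4/9)
3. U lies on line DX with DU:UX = 4:3 ⇒ U = (5/7, 0)
4. Y is the midpoint of UN ⇒ Y = (5/14, 0)
through N parallel to YT: direction (-5/63, 4/9); meets DT at A = (-10/81, 56/81)
A = D + t·(T−D) with t = 14/9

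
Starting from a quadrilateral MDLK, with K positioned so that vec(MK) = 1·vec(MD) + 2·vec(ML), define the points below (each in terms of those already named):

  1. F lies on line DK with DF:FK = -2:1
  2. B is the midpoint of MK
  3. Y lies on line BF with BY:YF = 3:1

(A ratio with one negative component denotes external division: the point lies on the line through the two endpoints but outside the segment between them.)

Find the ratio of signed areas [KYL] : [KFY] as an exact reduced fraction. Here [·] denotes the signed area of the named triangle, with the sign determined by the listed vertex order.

[KYL]:[KFY] = 11/2

Work in coordinates with M = (0, 0), D = (1, 0), L = (0, 1), K = (1, 2).
1. F lies on line DK with DF:FK = -2:1 ⇒ F = (1, 4)
2. B is the midpoint of MK ⇒ B = (1/2, 1)
3. Y lies on line BF with BY:YF = 3:1 ⇒ Y = (7/8, 13/4)
2·[KYL] = 11/8, 2·[KFY] = 1/4
[KYL]:[KFY] = 11/8:1/4 = 11/2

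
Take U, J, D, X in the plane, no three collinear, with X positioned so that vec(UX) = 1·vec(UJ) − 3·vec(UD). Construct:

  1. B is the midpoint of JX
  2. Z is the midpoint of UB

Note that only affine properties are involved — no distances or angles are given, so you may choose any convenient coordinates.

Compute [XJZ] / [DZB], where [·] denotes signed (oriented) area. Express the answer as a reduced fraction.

[XJZ]:[DZB] = 3

Work in coordinates with U = (0, 0), J = (1, 0), D = (0, 1), X = (1, -3).
1. B is the midpoint of JX ⇒ B = (1, -3/2)
2. Z is the midpoint of UB ⇒ Z = (1/2, -3/4)
2·[XJZ] = 3/2, 2·[DZB] = 1/2
[XJZ]:[DZB] = 3/2:1/2 = 3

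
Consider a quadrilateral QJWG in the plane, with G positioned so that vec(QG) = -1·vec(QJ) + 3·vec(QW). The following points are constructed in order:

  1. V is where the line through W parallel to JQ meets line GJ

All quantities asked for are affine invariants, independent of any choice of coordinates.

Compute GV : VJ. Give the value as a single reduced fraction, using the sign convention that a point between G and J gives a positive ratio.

GV:VJ = 2

Assign Q = (0, 0), J = (1, 0), W = (0, 1), G = (-1, 3) — the answer is frame-independent, so this choice is without loss of generality.
1. V is where the line through W parallel to JQ meets line GJ ⇒ V = (1/3, 1)
V = G + t·(J−G) with t = 2/3, so GV:VJ = t:(1−t) = 2/3:1/3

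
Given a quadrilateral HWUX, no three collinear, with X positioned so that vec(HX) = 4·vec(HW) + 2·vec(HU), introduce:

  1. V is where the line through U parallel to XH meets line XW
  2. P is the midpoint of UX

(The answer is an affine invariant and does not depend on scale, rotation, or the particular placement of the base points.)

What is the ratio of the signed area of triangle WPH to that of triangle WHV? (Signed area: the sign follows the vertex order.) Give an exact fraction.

Assign H = (0, 0), W = (1, 0), U = (0, 1), X = (4, 2) — the answer is frame-independent, so this choice is without loss of generality.
1. V is where the line through U parallel to XH meets line XW ⇒ V = (10, 6)
2. P is the midpoint of UX ⇒ P = (2, 3/2)
2·[WPH] = 3/2, 2·[WHV] = -6
[WPH]:[WHV] = 3/2:-6 = -1/4

[WPH]:[WHV] = -1/4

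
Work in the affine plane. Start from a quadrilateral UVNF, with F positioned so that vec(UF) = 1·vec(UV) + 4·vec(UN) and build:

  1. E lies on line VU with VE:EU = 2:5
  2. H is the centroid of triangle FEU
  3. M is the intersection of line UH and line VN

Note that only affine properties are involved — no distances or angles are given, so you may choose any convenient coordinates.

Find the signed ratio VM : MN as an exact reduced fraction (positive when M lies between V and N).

VM:MN = 7/3

Set U = (0, 0), V = (1, 0), N = (0, 1), F = (1, 4); any affine frame gives the same invariant.
1. E lies on line VU with VE:EU = 2:5 ⇒ E = (5/7, 0)
2. H is the centroid of triangle FEU ⇒ H = (4/7, 4/3)
3. M is the intersection of line UH and line VN ⇒ M = (3/10, 7/10)
M = V + t·(N−V) with t = 7/10, so VM:MN = t:(1−t) = 7/10:3/10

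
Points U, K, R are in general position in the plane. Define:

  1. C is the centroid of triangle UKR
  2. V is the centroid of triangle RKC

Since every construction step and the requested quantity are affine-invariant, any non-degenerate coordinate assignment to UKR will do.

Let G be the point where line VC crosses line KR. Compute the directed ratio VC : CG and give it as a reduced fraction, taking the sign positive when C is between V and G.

VC:CG = -2/3

Assign U = (0, 0), K = (1, 0), R = (0, 1) — the answer is frame-independent, so this choice is without loss of generality.
1. C is the centroid of triangle UKR ⇒ C = (1/3, 1/3)
2. V is the centroid of triangle RKC ⇒ V = (4/9, 4/9)
line VC meets KR at G = (1/2, 1/2)
C = V + t·(G−V) with t = -2, so VC:CG = -2:3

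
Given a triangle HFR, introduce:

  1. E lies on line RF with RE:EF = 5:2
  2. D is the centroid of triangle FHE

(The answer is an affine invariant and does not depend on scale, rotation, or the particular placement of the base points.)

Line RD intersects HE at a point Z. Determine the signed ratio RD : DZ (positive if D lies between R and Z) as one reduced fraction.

RD:DZ = -17/2

Choose coordinates H = (0, 0), F = (1, 0), R = (0, 1).
1. E lies on line RF with RE:EF = 5:2 ⇒ E = (5/7, 2/7)
2. D is the centroid of triangle FHE ⇒ D = (4/7, 2/21)
line RD meets HE at Z = (60/119, 24/119)
D = R + t·(Z−R) with t = 17/15, so RD:DZ = 17/15:-2/15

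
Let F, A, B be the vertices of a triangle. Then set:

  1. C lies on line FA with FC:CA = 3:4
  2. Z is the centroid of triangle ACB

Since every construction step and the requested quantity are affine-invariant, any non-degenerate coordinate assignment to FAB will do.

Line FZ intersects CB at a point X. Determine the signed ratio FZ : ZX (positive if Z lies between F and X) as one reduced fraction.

Assign F = (0, 0), A = (1, 0), B = (0, 1) — the answer is frame-independent, so this choice is without loss of generality.
1. C lies on line FA with FC:CA = 3:4 ⇒ C = (3/7, 0)
2. Z is the centroid of triangle ACB ⇒ Z = (10/21, 1/3)
line FZ meets CB at X = (30/91, 3/13)
Z = F + t·(X−F) with t = 13/9, so FZ:ZX = 13/9:-4/9

FZ:ZX = -13/4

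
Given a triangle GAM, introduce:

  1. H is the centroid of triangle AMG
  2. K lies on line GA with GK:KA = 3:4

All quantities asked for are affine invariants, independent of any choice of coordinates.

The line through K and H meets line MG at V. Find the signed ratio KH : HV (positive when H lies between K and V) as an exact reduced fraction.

KH:HV = 2/7

Choose coordinates G = (0, 0), A = (1, 0), M = (0, 1).
1. H is the centroid of triangle AMG ⇒ H = (1/3, 1/3)
2. K lies on line GA with GK:KA = 3:4 ⇒ K = (3/7, 0)
line KH meets MG at V = (0, 3/2)
H = K + t·(V−K) with t = 2/9, so KH:HV = 2/9:7/9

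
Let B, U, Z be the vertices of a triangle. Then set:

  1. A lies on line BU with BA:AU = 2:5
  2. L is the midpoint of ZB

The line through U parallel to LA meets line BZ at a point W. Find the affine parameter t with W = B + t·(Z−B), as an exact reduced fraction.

Work in coordinates with B = (0, 0), U = (1, 0), Z = (0, 1).
1. A lies on line BU with BA:AU = 2:5 ⇒ A = (2/7, 0)
2. L is the midpoint of ZB ⇒ L = (0, 1/2)
through U parallel to LA: direction (2/7, -1/2); meets BZ at W = (0, 7/4)
W = B + t·(Z−B) with t = 7/4

t = 7/4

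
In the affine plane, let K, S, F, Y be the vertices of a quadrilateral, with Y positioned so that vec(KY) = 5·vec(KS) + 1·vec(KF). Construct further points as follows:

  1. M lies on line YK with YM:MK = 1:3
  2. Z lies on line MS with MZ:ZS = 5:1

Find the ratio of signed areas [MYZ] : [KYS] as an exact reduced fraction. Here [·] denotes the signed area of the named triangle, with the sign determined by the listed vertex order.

[MYZ]:[KYS] = 5/24

Set K = (0, 0), S = (1, 0), F = (0, 1), Y = (5, 1); any affine frame gives the same invariant.
1. M lies on line YK with YM:MK = 1:3 ⇒ M = (15/4, 3/4)
2. Z lies on line MS with MZ:ZS = 5:1 ⇒ Z = (35/24, 1/8)
2·[MYZ] = -5/24, 2·[KYS] = -1
[MYZ]:[KYS] = -5/24:-1 = 5/24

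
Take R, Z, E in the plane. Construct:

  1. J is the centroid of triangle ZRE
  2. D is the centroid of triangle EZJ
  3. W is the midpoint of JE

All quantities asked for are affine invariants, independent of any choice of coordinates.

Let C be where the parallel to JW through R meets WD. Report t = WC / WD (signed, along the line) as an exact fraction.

t = -3

Assign R = (0, 0), Z = (1, 0), E = (0, 1) — the answer is frame-independent, so this choice is without loss of generality.
1. J is the centroid of triangle ZRE ⇒ J = (1/3, 1/3)
2. D is the centroid of triangle EZJ ⇒ D = (4/9, 4/9)
3. W is the midpoint of JE ⇒ W = (1/6, 2/3)
through R parallel to JW: direction (-1/6, 1/3); meets WD at C = (-2/3, 4/3)
C = W + t·(D−W) with t = -3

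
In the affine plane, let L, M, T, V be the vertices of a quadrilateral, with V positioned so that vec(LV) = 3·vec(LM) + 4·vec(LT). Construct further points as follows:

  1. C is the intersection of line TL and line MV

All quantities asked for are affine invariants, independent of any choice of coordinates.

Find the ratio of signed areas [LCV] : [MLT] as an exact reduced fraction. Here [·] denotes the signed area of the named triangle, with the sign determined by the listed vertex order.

Assign L = (0, 0), M = (1, 0), T = (0, 1), V = (3, 4) — the answer is frame-independent, so this choice is without loss of generality.
1. C is the intersection of line TL and line MV ⇒ C = (0, -2)
2·[LCV] = 6, 2·[MLT] = -1
[LCV]:[MLT] = 6:-1 = -6

[LCV]:[MLT] = -6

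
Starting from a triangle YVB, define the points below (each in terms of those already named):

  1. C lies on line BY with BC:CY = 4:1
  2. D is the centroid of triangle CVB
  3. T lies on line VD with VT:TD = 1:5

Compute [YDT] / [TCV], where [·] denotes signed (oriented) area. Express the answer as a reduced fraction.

[YDT]:[TCV] = -15/2

Assign Y = (0, 0), V = (1, 0), B = (0, 1) — the answer is frame-independent, so this choice is without loss of generality.
1. C lies on line BY with BC:CY = 4:1 ⇒ C = (0, 1/5)
2. D is the centroid of triangle CVB ⇒ D = (1/3, 2/5)
3. T lies on line VD with VT:TD = 1:5 ⇒ T = (8/9, 1/15)
2·[YDT] = -1/3, 2·[TCV] = 2/45
[YDT]:[TCV] = -1/3:2/45 = -15/2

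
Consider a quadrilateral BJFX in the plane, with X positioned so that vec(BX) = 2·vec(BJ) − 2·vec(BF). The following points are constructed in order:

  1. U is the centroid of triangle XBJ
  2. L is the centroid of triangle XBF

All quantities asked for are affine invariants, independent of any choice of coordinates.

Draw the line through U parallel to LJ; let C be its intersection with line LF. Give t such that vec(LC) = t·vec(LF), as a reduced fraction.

Set B = (0, 0), J = (1, 0), F = (0, 1), X = (2, -2); any affine frame gives the same invariant.
1. U is the centroid of triangle XBJ ⇒ U = (1, -2/3)
2. L is the centroid of triangle XBF ⇒ L = (2/3, -1/3)
through U parallel to LJ: direction (1/3, 1/3); meets LF at C = (8/9, -7/9)
C = L + t·(F−L) with t = -1/3

t = -1/3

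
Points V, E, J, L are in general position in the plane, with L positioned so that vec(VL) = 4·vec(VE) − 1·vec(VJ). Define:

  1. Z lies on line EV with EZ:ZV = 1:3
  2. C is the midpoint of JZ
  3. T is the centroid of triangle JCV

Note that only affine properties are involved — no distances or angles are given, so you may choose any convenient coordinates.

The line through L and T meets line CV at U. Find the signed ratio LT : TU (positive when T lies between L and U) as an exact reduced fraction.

LT:TU = -20

Choose coordinates V = (0, 0), E = (1, 0), J = (0, 1), L = (4, -1).
1. Z lies on line EV with EZ:ZV = 1:3 ⇒ Z = (3/4, 0)
2. C is the midpoint of JZ ⇒ C = (3/8, 1/2)
3. T is the centroid of triangle JCV ⇒ T = (1/8, 1/2)
line LT meets CV at U = (51/160, 17/40)
T = L + t·(U−L) with t = 20/19, so LT:TU = 20/19:-1/19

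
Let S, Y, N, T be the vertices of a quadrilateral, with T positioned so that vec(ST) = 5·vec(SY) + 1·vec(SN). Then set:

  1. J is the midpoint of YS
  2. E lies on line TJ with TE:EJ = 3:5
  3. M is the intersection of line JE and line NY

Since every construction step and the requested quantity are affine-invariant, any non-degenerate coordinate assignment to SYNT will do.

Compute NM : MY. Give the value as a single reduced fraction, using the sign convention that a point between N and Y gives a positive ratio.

Set S = (0, 0), Y = (1, 0), N = (0, 1), T = (5, 1); any affine frame gives the same invariant.
1. J is the midpoint of YS ⇒ J = (1/2, 0)
2. E lies on line TJ with TE:EJ = 3:5 ⇒ E = (53/16, 5/8)
3. M is the intersection of line JE and line NY ⇒ M = (10/11, 1/11)
M = N + t·(Y−N) with t = 10/11, so NM:MY = t:(1−t) = 10/11:1/11

NM:MY = 10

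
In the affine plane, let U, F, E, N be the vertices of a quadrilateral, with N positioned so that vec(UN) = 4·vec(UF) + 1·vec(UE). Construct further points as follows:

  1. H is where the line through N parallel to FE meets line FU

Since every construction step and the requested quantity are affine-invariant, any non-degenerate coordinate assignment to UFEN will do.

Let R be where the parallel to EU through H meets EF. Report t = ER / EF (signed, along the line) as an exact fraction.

t = 5

Assign U = (0, 0), F = (1, 0), E = (0, 1), N = (4, 1) — the answer is frame-independent, so this choice is without loss of generality.
1. H is where the line through N parallel to FE meets line FU ⇒ H = (5, 0)
through H parallel to EU: direction (0, -1); meets EF at R = (5, -4)
R = E + t·(F−E) with t = 5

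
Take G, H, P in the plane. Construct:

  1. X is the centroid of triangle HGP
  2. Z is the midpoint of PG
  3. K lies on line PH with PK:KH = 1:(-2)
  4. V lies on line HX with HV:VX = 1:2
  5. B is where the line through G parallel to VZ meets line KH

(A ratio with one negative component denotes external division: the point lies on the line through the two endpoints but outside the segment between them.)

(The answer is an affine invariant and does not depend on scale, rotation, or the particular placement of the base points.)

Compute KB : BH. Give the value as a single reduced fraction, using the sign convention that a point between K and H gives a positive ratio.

Choose coordinates G = (0, 0), H = (1, 0), P = (0, 1).
1. X is the centroid of triangle HGP ⇒ X = (1/3, 1/3)
2. Z is the midpoint of PG ⇒ Z = (0, 1/2)
3. K lies on line PH with PK:KH = 1:(-2) ⇒ K = (-1, 2)
4. V lies on line HX with HV:VX = 1:2 ⇒ V = (7/9, 1/9)
5. B is where the line through G parallel to VZ meets line KH ⇒ B = (2, -1)
B = K + t·(H−K) with t = 3/2, so KB:BH = t:(1−t) = 3/2:-1/2

KB:BH = -3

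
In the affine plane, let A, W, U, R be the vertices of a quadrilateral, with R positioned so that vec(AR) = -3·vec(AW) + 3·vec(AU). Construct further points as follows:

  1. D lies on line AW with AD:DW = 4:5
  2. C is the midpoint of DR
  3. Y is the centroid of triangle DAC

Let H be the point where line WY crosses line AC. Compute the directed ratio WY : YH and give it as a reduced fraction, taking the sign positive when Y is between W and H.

WY:YH = 23/4

Choose coordinates A = (0, 0), W = (1, 0), U = (0, 1), R = (-3, 3).
1. D lies on line AW with AD:DW = 4:5 ⇒ D = (4/9, 0)
2. C is the midpoint of DR ⇒ C = (-23/18, 3/2)
3. Y is the centroid of triangle DAC ⇒ Y = (-5/18, 1/2)
line WY meets AC at H = (-1/2, 27/46)
Y = W + t·(H−W) with t = 23/27, so WY:YH = 23/27:4/27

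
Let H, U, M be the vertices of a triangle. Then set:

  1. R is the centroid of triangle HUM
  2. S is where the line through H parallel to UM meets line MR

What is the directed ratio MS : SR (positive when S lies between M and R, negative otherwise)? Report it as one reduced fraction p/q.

MS:SR = -3/2

Set H = (0, 0), U = (1, 0), M = (0, 1); any affine frame gives the same invariant.
1. R is the centroid of triangle HUM ⇒ R = (1/3, 1/3)
2. S is where the line through H parallel to UM meets line MR ⇒ S = (1, -1)
S = M + t·(R−M) with t = 3, so MS:SR = t:(1−t) = 3:-2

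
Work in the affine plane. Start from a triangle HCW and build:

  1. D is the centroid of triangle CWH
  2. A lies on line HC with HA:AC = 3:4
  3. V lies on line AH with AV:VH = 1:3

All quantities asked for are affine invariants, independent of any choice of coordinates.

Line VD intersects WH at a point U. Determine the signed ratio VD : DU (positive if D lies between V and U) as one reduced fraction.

Assign H = (0, 0), C = (1, 0), W = (0, 1) — the answer is frame-independent, so this choice is without loss of generality.
1. D is the centroid of triangle CWH ⇒ D = (1/3, 1/3)
2. A lies on line HC with HA:AC = 3:4 ⇒ A = (3/7, 0)
3. V lies on line AH with AV:VH = 1:3 ⇒ V = (9/28, 0)
line VD meets WH at U = (0, -9)
D = V + t·(U−V) with t = -1/27, so VD:DU = -1/27:28/27

VD:DU = -1/28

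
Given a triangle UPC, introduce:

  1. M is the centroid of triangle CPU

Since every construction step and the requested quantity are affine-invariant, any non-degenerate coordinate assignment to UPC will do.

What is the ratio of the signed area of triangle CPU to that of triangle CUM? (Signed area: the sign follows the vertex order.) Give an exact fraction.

Choose coordinates U = (0, 0), P = (1, 0), C = (0, 1).
1. M is the centroid of triangle CPU ⇒ M = (1/3, 1/3)
2·[CPU] = -1, 2·[CUM] = 1/3
[CPU]:[CUM] = -1:1/3 = -3

[CPU]:[CUM] = -3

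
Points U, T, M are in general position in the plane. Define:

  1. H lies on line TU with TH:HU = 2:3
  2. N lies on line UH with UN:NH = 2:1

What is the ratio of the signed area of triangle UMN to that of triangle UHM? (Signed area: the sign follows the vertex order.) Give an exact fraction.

Assign U = (0, 0), T = (1, 0), M = (0, 1) — the answer is frame-independent, so this choice is without loss of generality.
1. H lies on line TU with TH:HU = 2:3 ⇒ H = (3/5, 0)
2. N lies on line UH with UN:NH = 2:1 ⇒ N = (2/5, 0)
2·[UMN] = -2/5, 2·[UHM] = 3/5
[UMN]:[UHM] = -2/5:3/5 = -2/3

[UMN]:[UHM] = -2/3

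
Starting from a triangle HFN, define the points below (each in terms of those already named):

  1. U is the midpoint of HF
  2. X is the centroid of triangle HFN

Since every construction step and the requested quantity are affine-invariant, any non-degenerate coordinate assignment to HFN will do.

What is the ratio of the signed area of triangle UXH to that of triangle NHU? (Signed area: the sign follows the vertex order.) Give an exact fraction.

Choose coordinates H = (0, 0), F = (1, 0), N = (0, 1).
1. U is the midpoint of HF ⇒ U = (1/2, 0)
2. X is the centroid of triangle HFN ⇒ X = (1/3, 1/3)
2·[UXH] = 1/6, 2·[NHU] = 1/2
[UXH]:[NHU] = 1/6:1/2 = 1/3

[UXH]:[NHU] = 1/3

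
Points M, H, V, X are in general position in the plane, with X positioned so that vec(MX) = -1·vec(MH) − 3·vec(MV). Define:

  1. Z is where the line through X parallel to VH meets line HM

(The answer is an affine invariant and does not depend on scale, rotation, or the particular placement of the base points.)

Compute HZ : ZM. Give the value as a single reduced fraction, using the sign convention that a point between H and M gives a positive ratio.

HZ:ZM = -5/4

Assign M = (0, 0), H = (1, 0), V = (0, 1), X = (-1, -3) — the answer is frame-independent, so this choice is without loss of generality.
1. Z is where the line through X parallel to VH meets line HM ⇒ Z = (-4, 0)
Z = H + t·(M−H) with t = 5, so HZ:ZM = t:(1−t) = 5:-4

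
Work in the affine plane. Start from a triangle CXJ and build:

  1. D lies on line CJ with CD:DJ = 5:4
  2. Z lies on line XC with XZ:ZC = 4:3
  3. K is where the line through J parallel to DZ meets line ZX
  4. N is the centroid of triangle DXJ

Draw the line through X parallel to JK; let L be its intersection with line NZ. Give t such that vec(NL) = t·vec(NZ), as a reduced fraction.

Choose coordinates C = (0, 0), X = (1, 0), J = (0, 1).
1. D lies on line CJ with CD:DJ = 5:4 ⇒ D = (0, 5/9)
2. Z lies on line XC with XZ:ZC = 4:3 ⇒ Z = (3/7, 0)
3. K is where the line through J parallel to DZ meets line ZX ⇒ K = (27/35, 0)
4. N is the centroid of triangle DXJ ⇒ N = (1/3, 14/27)
through X parallel to JK: direction (27/35, -1); meets NZ at L = (1/4, 35/36)
L = N + t·(Z−N) with t = -7/8

t = -7/8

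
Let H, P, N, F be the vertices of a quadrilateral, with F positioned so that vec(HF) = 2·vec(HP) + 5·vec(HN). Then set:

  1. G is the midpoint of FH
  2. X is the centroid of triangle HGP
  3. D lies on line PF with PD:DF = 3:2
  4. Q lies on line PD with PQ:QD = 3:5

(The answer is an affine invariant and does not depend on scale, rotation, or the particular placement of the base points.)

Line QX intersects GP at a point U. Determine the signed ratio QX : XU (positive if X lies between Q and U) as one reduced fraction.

Assign H = (0, 0), P = (1, 0), N = (0, 1), F = (2, 5) — the answer is frame-independent, so this choice is without loss of generality.
1. G is the midpoint of FH ⇒ G = (1, 5/2)
2. X is the centroid of triangle HGP ⇒ X = (2/3, 5/6)
3. D lies on line PF with PD:DF = 3:2 ⇒ D = (8/5, 3)
4. Q lies on line PD with PQ:QD = 3:5 ⇒ Q = (49/40, 9/8)
line QX meets GP at U = (1, 135/134)
X = Q + t·(U−Q) with t = 67/27, so QX:XU = 67/27:-40/27

QX:XU = -67/40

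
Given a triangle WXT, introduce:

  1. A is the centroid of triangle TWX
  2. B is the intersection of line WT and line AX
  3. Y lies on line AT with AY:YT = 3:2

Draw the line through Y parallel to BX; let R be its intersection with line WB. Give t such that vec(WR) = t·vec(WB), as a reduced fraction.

Assign W = (0, 0), X = (1, 0), T = (0, 1) — the answer is frame-independent, so this choice is without loss of generality.
1. A is the centroid of triangle TWX ⇒ A = (1/3, 1/3)
2. B is the intersection of line WT and line AX ⇒ B = (0, 1/2)
3. Y lies on line AT with AY:YT = 3:2 ⇒ Y = (2/15, 11/15)
through Y parallel to BX: direction (1, -1/2); meets WB at R = (0, 4/5)
R = W + t·(B−W) with t = 8/5

t = 8/5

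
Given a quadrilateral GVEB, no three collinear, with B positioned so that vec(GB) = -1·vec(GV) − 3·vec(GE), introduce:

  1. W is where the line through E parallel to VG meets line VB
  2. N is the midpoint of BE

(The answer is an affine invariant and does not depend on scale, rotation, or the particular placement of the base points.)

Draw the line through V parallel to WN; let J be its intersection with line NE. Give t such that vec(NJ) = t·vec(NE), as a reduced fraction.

Work in coordinates with G = (0, 0), V = (1, 0), E = (0, 1), B = (-1, -3).
1. W is where the line through E parallel to VG meets line VB ⇒ W = (5/3, 1)
2. N is the midpoint of BE ⇒ N = (-1/2, -1)
through V parallel to WN: direction (-13/6, -2); meets NE at J = (-5/8, -3/2)
J = N + t·(E−N) with t = -1/4

t = -1/4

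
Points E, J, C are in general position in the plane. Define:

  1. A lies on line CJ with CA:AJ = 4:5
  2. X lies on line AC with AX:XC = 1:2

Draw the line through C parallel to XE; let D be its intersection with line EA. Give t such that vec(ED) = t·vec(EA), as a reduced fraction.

Choose coordinates E = (0, 0), J = (1, 0), C = (0, 1).
1. A lies on line CJ with CA:AJ = 4:5 ⇒ A = (4/9, 5/9)
2. X lies on line AC with AX:XC = 1:2 ⇒ X = (8/27, 19/27)
through C parallel to XE: direction (-8/27, -19/27); meets EA at D = (-8/9, -10/9)
D = E + t·(A−E) with t = -2

t = -2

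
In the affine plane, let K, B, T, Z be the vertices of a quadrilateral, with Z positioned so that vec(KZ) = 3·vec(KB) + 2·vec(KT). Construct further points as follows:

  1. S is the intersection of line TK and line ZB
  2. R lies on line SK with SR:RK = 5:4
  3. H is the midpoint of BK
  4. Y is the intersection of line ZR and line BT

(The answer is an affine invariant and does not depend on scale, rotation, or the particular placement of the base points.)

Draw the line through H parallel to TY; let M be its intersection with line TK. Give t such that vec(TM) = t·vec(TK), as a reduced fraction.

Choose coordinates K = (0, 0), B = (1, 0), T = (0, 1), Z = (3, 2).
1. S is the intersection of line TK and line ZB ⇒ S = (0, -1)
2. R lies on line SK with SR:RK = 5:4 ⇒ R = (0, -4/9)
3. H is the midpoint of BK ⇒ H = (1/2, 0)
4. Y is the intersection of line ZR and line BT ⇒ Y = (39/49, 10/49)
through H parallel to TY: direction (39/49, -39/49); meets TK at M = (0, 1/2)
M = T + t·(K−T) with t = 1/2

t = 1/2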